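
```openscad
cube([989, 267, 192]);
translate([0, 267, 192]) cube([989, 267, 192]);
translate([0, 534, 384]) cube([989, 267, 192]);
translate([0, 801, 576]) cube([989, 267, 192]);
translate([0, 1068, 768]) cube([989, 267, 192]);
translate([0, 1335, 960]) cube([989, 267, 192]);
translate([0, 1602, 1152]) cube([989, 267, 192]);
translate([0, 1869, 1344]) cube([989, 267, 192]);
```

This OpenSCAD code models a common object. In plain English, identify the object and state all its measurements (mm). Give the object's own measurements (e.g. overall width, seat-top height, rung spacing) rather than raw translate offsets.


A straight staircase of 8 solid steps. Each step is 989 mm wide (x), 267 mm deep (y, the going) and 192 mm tall (the rise). The first step rests on the floor; each subsequent step sits one going further in +y and one rise higher in +z, directly behind and above the previous step with no overlap.


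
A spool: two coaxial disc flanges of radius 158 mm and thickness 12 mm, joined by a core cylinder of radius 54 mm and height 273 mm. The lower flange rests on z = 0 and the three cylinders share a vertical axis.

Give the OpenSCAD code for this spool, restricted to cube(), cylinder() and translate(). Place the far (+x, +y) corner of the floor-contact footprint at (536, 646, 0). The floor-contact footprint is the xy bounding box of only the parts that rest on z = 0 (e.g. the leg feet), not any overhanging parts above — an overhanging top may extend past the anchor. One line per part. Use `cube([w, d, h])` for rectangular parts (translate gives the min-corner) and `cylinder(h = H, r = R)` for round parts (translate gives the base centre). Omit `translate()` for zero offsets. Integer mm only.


translate([378, 488, 0]) cylinder(h = 12, r = 158);
translate([378, 488, 12]) cylinder(h = 273, r = 54);
translate([378, 488, 285]) cylinder(h = 12, r = 158);


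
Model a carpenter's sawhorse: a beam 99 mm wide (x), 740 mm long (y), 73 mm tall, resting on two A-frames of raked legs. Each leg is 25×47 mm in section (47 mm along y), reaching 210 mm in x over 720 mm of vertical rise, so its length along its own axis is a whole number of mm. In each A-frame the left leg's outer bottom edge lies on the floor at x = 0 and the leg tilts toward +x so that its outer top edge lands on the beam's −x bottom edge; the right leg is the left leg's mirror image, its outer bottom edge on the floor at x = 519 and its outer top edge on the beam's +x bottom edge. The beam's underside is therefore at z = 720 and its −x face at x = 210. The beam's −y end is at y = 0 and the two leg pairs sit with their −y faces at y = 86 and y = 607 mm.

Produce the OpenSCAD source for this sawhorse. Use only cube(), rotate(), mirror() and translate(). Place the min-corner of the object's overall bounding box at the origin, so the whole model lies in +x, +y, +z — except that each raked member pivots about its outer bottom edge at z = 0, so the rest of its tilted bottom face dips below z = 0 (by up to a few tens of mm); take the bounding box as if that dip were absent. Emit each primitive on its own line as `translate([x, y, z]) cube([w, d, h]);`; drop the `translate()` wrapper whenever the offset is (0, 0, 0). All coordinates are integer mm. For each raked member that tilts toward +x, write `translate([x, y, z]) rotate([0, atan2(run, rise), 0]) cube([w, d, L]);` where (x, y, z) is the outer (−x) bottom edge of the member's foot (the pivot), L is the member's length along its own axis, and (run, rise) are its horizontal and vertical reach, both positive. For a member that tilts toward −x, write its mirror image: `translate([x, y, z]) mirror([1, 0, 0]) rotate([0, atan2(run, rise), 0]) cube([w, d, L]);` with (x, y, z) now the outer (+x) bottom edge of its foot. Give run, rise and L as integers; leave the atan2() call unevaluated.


translate([210, 0, 720]) cube([99, 740, 73]);
translate([0, 86, 0]) rotate([0, atan2(210, 720), 0]) cube([25, 47, 750]);
translate([519, 86, 0]) mirror([1, 0, 0]) rotate([0, atan2(210, 720), 0]) cube([25, 47, 750]);
translate([0, 607, 0]) rotate([0, atan2(210, 720), 0]) cube([25, 47, 750]);
translate([519, 607, 0]) mirror([1, 0, 0]) rotate([0, atan2(210, 720), 0]) cube([25, 47, 750]);


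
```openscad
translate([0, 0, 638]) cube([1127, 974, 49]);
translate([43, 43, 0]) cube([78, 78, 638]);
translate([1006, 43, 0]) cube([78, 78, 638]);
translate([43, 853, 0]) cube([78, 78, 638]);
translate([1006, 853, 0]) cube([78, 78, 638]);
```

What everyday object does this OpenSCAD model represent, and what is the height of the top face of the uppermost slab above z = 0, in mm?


A table. The table height is 687 mm.

A 1127×974×49 slab sits at z = 638 on four 78 mm square posts — a table. The top surface is at 638 + 49 = 687 mm.


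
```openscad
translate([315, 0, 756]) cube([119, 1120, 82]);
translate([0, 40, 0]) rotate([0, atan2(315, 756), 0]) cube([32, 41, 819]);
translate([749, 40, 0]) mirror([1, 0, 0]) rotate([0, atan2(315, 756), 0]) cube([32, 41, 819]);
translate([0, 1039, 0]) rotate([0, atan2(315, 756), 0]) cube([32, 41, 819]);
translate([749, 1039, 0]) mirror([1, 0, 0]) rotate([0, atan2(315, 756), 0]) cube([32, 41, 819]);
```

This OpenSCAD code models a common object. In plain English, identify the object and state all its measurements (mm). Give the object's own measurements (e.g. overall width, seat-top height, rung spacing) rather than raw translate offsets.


A sawhorse. A 119×1120×82 mm beam (x, y, z) sits on two A-frame leg pairs. Each pair is two raked legs of 32×41 mm section (41 mm along y) splaying symmetrically in x. Each leg rises 756 mm vertically over 315 mm of horizontal reach and is 819 mm long along its own axis. Every leg's outer bottom edge rests on the floor and its outer top edge meets a bottom edge of the beam — the left legs (tilting toward +x) meet the beam's −x bottom edge, the right legs (their mirror images, tilting toward −x) meet its +x bottom edge — so the leg tops tuck under the beam, the beam's underside is 756 mm above the floor, and the feet are 749 mm apart outside-to-outside with the beam centred between them. The two leg pairs are set in 40 mm from either end of the beam.


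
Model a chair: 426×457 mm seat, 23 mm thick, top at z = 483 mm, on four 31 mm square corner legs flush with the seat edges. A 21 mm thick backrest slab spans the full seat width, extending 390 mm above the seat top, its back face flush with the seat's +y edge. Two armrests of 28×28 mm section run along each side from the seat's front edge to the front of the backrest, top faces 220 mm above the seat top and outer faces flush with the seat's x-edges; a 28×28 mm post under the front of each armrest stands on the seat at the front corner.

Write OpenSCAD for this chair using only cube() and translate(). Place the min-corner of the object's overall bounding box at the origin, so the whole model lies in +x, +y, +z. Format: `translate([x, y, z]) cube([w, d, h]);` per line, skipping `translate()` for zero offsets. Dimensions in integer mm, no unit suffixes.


translate([0, 0, 460]) cube([426, 457, 23]);
cube([31, 31, 460]);
translate([395, 0, 0]) cube([31, 31, 460]);
translate([0, 426, 0]) cube([31, 31, 460]);
translate([395, 426, 0]) cube([31, 31, 460]);
translate([0, 436, 483]) cube([426, 21, 390]);
translate([0, 0, 675]) cube([28, 436, 28]);
translate([398, 0, 675]) cube([28, 436, 28]);
translate([0, 0, 483]) cube([28, 28, 192]);
translate([398, 0, 483]) cube([28, 28, 192]);


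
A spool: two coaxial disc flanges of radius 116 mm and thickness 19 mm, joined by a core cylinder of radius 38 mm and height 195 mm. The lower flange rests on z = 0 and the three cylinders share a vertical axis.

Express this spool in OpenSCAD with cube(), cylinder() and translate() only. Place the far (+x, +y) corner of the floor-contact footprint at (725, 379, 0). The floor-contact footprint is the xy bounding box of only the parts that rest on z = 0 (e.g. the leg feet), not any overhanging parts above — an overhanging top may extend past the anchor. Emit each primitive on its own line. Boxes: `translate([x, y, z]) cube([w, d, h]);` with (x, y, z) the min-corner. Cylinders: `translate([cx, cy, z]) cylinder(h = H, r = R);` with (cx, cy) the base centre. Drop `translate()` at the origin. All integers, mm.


translate([609, 263, 0]) cylinder(h = 19, r = 116);
translate([609, 263, 19]) cylinder(h = 195, r = 38);
translate([609, 263, 214]) cylinder(h = 19, r = 116);


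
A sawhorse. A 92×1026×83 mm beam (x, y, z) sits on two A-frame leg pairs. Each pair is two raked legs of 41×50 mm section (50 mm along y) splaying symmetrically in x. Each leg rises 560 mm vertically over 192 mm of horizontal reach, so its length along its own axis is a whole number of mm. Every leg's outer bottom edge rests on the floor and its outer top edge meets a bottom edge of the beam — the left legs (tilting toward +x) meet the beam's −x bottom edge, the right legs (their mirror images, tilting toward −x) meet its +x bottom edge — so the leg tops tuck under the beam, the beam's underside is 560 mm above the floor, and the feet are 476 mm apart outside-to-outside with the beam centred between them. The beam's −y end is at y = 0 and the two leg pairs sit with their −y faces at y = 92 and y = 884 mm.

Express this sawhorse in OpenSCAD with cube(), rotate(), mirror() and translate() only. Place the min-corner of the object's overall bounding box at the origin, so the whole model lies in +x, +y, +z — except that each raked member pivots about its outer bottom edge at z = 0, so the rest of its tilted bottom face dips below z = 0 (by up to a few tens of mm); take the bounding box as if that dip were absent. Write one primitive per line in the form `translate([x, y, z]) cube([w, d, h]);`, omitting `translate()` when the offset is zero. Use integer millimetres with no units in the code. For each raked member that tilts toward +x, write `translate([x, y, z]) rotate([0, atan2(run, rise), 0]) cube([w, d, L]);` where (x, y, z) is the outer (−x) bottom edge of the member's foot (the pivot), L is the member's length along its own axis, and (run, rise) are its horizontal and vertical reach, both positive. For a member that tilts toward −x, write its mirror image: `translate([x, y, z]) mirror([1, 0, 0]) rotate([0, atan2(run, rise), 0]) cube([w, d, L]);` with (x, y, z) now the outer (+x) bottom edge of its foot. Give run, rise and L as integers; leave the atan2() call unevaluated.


translate([192, 0, 560]) cube([92, 1026, 83]);
translate([0, 92, 0]) rotate([0, atan2(192, 560), 0]) cube([41, 50, 592]);
translate([476, 92, 0]) mirror([1, 0, 0]) rotate([0, atan2(192, 560), 0]) cube([41, 50, 592]);
translate([0, 884, 0]) rotate([0, atan2(192, 560), 0]) cube([41, 50, 592]);
translate([476, 884, 0]) mirror([1, 0, 0]) rotate([0, atan2(192, 560), 0]) cube([41, 50, 592]);


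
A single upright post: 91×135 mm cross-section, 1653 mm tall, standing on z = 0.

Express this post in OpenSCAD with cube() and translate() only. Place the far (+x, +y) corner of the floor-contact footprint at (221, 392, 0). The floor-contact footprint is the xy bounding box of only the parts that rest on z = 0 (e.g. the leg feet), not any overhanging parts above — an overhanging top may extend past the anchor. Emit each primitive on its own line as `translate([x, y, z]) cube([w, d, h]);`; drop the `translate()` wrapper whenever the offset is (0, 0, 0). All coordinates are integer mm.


translate([130, 257, 0]) cube([91, 135, 1653]);


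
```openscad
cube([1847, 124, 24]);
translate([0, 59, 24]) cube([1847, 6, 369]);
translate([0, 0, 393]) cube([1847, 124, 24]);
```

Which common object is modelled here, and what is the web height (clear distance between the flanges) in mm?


An I-beam. The web height is 369 mm.

Two wide flanges with a thin centred web — an I-beam. Overall 417 mm minus two 24 mm flanges gives a web of 417 − 2·24 = 369 mm.


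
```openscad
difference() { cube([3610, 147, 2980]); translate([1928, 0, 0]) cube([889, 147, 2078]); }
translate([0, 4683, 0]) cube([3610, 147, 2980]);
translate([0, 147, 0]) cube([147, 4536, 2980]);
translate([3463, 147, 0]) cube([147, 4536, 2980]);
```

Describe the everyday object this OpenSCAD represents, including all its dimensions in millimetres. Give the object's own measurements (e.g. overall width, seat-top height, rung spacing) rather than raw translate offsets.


A single room: four walls, each 2980 mm tall and 147 mm thick, enclosing an outside footprint 3610×4830 mm (x × y), no floor or roof. The front and back walls (−y and +y sides) run the full x-width; the side walls fit between their inner faces. A door opening 889 mm wide and 2078 mm tall is cut through the front wall from the floor up, its −x edge 1928 mm from the wall's −x end.


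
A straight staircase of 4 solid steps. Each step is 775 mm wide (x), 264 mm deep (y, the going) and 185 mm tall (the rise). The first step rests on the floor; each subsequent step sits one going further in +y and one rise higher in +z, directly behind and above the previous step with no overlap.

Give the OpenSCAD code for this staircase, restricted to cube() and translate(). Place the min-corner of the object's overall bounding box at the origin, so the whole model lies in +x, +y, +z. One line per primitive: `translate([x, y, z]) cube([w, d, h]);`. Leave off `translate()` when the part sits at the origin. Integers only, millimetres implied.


cube([775, 264, 185]);
translate([0, 264, 185]) cube([775, 264, 185]);
translate([0, 528, 370]) cube([775, 264, 185]);
translate([0, 792, 555]) cube([775, 264, 185]);


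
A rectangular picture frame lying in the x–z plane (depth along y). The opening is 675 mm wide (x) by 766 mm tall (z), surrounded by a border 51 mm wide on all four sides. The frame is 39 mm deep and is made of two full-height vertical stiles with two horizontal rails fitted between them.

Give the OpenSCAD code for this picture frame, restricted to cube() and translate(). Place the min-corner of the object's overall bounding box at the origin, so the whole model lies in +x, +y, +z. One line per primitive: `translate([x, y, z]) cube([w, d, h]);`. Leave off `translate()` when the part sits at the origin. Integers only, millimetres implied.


cube([51, 39, 868]);
translate([726, 0, 0]) cube([51, 39, 868]);
translate([51, 0, 0]) cube([675, 39, 51]);
translate([51, 0, 817]) cube([675, 39, 51]);


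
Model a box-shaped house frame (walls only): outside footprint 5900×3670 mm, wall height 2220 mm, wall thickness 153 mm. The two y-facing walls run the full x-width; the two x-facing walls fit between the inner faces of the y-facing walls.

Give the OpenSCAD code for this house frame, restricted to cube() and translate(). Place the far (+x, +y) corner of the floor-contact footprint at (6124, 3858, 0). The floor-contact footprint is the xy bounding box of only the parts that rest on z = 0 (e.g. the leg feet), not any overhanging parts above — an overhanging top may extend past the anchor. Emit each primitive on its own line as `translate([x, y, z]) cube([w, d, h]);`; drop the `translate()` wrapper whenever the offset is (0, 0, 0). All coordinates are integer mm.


translate([224, 188, 0]) cube([5900, 153, 2220]);
translate([224, 3705, 0]) cube([5900, 153, 2220]);
translate([224, 341, 0]) cube([153, 3364, 2220]);
translate([5971, 341, 0]) cube([153, 3364, 2220]);


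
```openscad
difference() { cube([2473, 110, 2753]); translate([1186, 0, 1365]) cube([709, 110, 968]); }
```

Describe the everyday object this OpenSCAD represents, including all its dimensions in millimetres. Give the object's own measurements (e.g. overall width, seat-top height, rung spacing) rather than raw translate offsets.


A wall 2473 mm long (x), 110 mm thick (y), 2753 mm tall, with a rectangular window opening cut through it. The opening is 709 mm wide and 968 mm tall; its sill is at z = 1365 mm and its near (−x) edge is 1186 mm from the wall's −x end. The opening passes through the full wall thickness.


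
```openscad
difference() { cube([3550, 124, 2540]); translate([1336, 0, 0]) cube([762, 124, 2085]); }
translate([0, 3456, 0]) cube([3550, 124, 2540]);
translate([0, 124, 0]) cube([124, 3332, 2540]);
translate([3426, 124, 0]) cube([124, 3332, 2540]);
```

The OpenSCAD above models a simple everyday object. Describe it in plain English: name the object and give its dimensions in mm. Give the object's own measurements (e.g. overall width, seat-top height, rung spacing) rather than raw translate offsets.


A single room: four walls, each 2540 mm tall and 124 mm thick, enclosing an outside footprint 3550×3580 mm (x × y), no floor or roof. The front and back walls (−y and +y sides) run the full x-width; the side walls fit between their inner faces. A door opening 762 mm wide and 2085 mm tall is cut through the front wall from the floor up, its −x edge 1336 mm from the wall's −x end.


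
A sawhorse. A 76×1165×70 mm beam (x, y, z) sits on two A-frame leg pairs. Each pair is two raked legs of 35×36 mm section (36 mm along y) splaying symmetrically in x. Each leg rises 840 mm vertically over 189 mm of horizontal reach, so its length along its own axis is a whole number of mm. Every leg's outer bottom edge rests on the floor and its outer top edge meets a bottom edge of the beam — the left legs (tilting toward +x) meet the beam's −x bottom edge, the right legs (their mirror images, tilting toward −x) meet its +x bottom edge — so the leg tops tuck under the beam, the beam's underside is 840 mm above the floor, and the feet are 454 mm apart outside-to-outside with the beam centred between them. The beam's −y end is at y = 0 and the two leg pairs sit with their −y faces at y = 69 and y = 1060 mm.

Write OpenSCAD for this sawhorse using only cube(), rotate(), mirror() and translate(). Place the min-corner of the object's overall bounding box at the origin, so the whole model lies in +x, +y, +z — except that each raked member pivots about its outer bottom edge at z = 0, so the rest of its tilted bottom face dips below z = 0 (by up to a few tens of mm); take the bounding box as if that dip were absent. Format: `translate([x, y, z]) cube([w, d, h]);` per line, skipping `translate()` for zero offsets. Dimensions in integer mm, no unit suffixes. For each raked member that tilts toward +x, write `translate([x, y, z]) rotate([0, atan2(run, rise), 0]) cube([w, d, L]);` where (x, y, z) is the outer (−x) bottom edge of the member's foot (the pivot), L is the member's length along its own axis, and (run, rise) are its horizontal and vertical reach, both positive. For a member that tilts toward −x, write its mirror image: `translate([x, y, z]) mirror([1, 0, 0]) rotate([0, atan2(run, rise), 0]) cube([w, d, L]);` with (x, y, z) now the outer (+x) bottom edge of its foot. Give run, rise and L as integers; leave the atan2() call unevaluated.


translate([189, 0, 840]) cube([76, 1165, 70]);
translate([0, 69, 0]) rotate([0, atan2(189, 840), 0]) cube([35, 36, 861]);
translate([454, 69, 0]) mirror([1, 0, 0]) rotate([0, atan2(189, 840), 0]) cube([35, 36, 861]);
translate([0, 1060, 0]) rotate([0, atan2(189, 840), 0]) cube([35, 36, 861]);
translate([454, 1060, 0]) mirror([1, 0, 0]) rotate([0, atan2(189, 840), 0]) cube([35, 36, 861]);


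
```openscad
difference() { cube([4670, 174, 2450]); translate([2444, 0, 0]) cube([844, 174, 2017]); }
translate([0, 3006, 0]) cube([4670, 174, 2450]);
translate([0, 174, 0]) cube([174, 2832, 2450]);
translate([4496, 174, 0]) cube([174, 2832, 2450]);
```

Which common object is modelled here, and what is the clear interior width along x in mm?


A single room. The interior width is 4322 mm.

Four walls enclosing a rectangle with a door in the front wall — a room. Outside width 4670 minus two 174 mm walls gives 4322 mm.


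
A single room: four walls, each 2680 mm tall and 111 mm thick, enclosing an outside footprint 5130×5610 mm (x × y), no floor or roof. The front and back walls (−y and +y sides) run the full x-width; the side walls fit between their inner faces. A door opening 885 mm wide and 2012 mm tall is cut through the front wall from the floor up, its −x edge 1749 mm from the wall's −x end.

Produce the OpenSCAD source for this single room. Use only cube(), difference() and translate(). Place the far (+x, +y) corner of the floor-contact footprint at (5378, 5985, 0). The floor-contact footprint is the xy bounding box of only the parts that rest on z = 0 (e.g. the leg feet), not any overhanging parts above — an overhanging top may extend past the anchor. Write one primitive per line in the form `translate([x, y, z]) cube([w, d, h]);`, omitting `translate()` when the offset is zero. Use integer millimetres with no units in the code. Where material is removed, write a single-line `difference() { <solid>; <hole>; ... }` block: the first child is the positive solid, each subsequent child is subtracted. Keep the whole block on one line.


difference() { translate([248, 375, 0]) cube([5130, 111, 2680]); translate([1997, 375, 0]) cube([885, 111, 2012]); }
translate([248, 5874, 0]) cube([5130, 111, 2680]);
translate([248, 486, 0]) cube([111, 5388, 2680]);
translate([5267, 486, 0]) cube([111, 5388, 2680]);


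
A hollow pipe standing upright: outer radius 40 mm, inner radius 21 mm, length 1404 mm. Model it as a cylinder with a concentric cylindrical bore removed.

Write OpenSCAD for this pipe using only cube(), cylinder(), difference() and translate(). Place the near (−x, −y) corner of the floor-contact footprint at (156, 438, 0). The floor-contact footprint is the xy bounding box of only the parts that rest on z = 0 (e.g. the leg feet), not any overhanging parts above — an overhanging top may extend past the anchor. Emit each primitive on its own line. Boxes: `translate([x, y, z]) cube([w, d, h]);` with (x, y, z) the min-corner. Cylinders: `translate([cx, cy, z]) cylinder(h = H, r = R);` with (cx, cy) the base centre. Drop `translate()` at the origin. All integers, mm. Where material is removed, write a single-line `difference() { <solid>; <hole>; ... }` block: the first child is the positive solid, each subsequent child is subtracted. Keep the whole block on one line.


difference() { translate([196, 478, 0]) cylinder(h = 1404, r = 40); translate([196, 478, 0]) cylinder(h = 1404, r = 21); }


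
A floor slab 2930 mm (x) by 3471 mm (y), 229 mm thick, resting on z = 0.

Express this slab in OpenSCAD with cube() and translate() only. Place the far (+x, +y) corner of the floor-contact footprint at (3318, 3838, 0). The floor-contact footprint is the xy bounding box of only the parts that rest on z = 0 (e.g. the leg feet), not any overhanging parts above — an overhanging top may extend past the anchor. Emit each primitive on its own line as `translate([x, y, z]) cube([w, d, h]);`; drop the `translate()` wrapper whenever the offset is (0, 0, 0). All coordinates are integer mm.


translate([388, 367, 0]) cube([2930, 3471, 229]);


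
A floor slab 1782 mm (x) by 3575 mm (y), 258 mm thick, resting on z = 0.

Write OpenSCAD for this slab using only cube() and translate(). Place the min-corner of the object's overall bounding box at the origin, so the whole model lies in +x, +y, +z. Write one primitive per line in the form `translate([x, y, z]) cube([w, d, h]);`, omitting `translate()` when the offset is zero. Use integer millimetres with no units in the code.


cube([1782, 3575, 258]);


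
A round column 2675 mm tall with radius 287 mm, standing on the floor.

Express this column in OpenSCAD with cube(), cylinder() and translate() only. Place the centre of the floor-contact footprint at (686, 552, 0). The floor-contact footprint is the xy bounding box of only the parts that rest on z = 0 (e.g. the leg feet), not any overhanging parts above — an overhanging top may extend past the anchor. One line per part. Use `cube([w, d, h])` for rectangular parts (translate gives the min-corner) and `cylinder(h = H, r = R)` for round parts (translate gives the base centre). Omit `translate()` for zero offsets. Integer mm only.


translate([686, 552, 0]) cylinder(h = 2675, r = 287);


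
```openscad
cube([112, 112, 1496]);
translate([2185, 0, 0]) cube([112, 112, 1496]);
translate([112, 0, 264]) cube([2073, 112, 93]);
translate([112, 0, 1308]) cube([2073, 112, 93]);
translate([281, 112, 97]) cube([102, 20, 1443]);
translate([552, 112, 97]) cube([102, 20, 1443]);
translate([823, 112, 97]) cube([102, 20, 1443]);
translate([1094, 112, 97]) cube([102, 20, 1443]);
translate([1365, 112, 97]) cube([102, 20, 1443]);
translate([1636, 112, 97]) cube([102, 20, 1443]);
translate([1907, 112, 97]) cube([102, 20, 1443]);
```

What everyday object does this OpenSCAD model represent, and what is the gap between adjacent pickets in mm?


A fence section. The picket gap is 169 mm.

Two posts, two rails, 7 pickets — a fence section. Span 2073 mm holds 7 pickets of 102 mm with 8 equal gaps: ⌊(2073 − 7·102) / 8⌋ = 169 mm.


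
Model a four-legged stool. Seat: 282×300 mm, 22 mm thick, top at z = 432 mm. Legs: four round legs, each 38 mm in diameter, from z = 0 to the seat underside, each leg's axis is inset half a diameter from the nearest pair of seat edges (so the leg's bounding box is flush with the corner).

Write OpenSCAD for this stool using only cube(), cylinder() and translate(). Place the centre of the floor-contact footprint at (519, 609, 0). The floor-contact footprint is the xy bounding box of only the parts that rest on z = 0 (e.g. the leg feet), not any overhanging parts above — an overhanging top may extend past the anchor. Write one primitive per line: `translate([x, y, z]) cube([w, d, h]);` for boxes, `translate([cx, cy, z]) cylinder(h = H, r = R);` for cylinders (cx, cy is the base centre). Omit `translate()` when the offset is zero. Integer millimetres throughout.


translate([378, 459, 410]) cube([282, 300, 22]);
translate([397, 478, 0]) cylinder(h = 410, r = 19);
translate([641, 478, 0]) cylinder(h = 410, r = 19);
translate([397, 740, 0]) cylinder(h = 410, r = 19);
translate([641, 740, 0]) cylinder(h = 410, r = 19);


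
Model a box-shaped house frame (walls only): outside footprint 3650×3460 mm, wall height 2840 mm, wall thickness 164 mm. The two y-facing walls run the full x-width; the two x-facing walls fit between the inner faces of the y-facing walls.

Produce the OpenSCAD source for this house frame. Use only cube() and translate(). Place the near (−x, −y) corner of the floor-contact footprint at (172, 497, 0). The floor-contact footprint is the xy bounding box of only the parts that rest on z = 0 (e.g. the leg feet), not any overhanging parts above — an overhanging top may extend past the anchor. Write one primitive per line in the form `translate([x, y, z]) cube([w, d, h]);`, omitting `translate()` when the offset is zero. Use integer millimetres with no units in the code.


translate([172, 497, 0]) cube([3650, 164, 2840]);
translate([172, 3793, 0]) cube([3650, 164, 2840]);
translate([172, 661, 0]) cube([164, 3132, 2840]);
translate([3658, 661, 0]) cube([164, 3132, 2840]);


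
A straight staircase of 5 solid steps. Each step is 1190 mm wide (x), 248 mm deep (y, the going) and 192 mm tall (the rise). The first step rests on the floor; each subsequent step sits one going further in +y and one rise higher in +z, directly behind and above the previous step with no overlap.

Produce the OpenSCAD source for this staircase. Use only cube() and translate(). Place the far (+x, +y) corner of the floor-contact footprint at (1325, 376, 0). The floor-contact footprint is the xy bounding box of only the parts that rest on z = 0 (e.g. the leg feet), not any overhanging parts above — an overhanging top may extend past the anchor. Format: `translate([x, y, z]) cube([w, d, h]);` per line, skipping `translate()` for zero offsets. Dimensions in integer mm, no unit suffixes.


translate([135, 128, 0]) cube([1190, 248, 192]);
translate([135, 376, 192]) cube([1190, 248, 192]);
translate([135, 624, 384]) cube([1190, 248, 192]);
translate([135, 872, 576]) cube([1190, 248, 192]);
translate([135, 1120, 768]) cube([1190, 248, 192]);


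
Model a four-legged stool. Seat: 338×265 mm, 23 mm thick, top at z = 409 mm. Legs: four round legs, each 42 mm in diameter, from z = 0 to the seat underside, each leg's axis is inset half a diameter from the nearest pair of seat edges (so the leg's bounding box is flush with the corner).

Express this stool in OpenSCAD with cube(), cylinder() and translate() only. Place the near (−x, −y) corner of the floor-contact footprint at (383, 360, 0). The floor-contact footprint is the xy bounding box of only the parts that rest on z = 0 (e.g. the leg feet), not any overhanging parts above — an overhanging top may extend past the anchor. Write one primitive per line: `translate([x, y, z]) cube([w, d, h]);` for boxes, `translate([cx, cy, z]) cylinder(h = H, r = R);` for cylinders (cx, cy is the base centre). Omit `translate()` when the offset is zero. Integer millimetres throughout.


// leg_h = 409 - 23 = 386
translate([383, 360, 386]) cube([338, 265, 23]);
translate([404, 381, 0]) cylinder(h = 386, r = 21);
translate([700, 381, 0]) cylinder(h = 386, r = 21);
translate([404, 604, 0]) cylinder(h = 386, r = 21);
translate([700, 604, 0]) cylinder(h = 386, r = 21);


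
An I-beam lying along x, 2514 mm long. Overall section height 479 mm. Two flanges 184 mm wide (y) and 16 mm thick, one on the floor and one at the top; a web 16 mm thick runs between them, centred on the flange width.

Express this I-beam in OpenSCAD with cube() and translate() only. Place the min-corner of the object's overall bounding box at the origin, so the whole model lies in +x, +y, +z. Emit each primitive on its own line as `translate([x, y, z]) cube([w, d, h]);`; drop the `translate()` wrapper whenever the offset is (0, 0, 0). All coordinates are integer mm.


cube([2514, 184, 16]);
translate([0, 84, 16]) cube([2514, 16, 447]);
translate([0, 0, 463]) cube([2514, 184, 16]);


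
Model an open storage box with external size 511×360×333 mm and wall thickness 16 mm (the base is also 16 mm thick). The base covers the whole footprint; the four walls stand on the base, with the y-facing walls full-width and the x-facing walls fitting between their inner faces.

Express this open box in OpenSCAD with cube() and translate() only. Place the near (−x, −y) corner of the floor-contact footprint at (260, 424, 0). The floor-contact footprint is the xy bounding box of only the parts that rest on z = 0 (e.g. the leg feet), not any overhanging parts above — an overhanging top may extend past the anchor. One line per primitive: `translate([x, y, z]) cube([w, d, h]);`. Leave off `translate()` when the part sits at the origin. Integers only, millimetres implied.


translate([260, 424, 0]) cube([511, 360, 16]);
translate([260, 424, 16]) cube([511, 16, 317]);
translate([260, 768, 16]) cube([511, 16, 317]);
translate([260, 440, 16]) cube([16, 328, 317]);
translate([755, 440, 16]) cube([16, 328, 317]);


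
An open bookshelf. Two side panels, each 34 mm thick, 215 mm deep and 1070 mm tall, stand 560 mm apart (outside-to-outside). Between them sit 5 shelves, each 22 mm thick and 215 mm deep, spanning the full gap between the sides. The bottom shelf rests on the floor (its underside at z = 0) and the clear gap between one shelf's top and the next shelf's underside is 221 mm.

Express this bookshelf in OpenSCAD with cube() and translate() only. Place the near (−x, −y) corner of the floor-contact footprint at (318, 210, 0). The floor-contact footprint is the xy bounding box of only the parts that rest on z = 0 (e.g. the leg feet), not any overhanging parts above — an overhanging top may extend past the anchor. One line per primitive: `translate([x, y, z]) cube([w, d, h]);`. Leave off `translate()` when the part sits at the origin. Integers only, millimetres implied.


translate([318, 210, 0]) cube([34, 215, 1070]);
translate([844, 210, 0]) cube([34, 215, 1070]);
translate([352, 210, 0]) cube([492, 215, 22]);
translate([352, 210, 243]) cube([492, 215, 22]);
translate([352, 210, 486]) cube([492, 215, 22]);
translate([352, 210, 729]) cube([492, 215, 22]);
translate([352, 210, 972]) cube([492, 215, 22]);


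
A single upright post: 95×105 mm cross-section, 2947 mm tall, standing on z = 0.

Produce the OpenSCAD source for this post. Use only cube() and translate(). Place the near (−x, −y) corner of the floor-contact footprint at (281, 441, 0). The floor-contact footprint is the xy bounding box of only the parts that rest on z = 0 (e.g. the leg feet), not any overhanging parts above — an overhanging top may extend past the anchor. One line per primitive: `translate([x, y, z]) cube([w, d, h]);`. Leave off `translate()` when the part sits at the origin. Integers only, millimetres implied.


translate([281, 441, 0]) cube([95, 105, 2947]);


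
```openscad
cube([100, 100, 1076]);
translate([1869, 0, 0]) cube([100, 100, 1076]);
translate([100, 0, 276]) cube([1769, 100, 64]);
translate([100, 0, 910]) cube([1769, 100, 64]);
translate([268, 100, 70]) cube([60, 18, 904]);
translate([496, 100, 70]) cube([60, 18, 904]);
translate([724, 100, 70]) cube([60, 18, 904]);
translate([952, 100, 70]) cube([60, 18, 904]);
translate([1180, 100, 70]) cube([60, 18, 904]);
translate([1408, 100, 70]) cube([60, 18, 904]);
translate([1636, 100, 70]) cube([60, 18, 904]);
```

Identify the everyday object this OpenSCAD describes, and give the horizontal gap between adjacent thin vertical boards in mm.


A fence section. The picket gap is 168 mm.

Two posts, two rails, 7 pickets — a fence section. Span 1769 mm holds 7 pickets of 60 mm with 8 equal gaps: ⌊(1769 − 7·60) / 8⌋ = 168 mm.


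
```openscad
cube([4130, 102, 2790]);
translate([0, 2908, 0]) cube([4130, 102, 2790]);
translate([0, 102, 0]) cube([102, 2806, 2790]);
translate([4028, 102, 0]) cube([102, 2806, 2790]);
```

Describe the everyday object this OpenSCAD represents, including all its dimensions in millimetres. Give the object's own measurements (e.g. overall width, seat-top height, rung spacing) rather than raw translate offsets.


The wall frame of a small rectangular building: four walls, each 2790 mm tall and 102 mm thick, enclosing a footprint 4130 mm (x) by 3010 mm (y) outside-to-outside, with no floor or roof. The front and back walls (the −y and +y sides) span the full width; the two side walls fit between them.


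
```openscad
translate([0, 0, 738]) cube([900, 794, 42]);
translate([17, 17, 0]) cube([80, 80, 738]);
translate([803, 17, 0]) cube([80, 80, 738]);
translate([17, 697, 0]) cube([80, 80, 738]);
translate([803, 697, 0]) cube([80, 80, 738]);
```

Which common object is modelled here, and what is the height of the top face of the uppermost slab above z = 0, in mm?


A table. The table height is 780 mm.

A 900×794×42 slab sits at z = 738 on four 80 mm square posts — a table. The top surface is at 738 + 42 = 780 mm.


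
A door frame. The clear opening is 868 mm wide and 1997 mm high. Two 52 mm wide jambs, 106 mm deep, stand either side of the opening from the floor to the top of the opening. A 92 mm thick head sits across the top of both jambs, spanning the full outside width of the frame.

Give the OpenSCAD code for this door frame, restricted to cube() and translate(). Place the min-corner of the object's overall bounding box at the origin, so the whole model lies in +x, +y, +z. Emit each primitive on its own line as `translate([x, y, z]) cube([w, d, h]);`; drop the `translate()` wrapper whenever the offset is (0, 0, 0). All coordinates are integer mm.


cube([52, 106, 1997]);
translate([920, 0, 0]) cube([52, 106, 1997]);
translate([0, 0, 1997]) cube([972, 106, 92]);


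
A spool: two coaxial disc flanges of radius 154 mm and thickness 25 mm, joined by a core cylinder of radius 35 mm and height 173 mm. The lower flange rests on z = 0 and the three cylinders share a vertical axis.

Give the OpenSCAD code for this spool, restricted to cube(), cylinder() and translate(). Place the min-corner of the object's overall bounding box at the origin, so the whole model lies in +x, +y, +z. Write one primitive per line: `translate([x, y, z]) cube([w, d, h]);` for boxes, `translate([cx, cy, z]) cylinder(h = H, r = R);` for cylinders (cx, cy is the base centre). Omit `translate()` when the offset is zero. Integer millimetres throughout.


translate([154, 154, 0]) cylinder(h = 25, r = 154);
translate([154, 154, 25]) cylinder(h = 173, r = 35);
translate([154, 154, 198]) cylinder(h = 25, r = 154);


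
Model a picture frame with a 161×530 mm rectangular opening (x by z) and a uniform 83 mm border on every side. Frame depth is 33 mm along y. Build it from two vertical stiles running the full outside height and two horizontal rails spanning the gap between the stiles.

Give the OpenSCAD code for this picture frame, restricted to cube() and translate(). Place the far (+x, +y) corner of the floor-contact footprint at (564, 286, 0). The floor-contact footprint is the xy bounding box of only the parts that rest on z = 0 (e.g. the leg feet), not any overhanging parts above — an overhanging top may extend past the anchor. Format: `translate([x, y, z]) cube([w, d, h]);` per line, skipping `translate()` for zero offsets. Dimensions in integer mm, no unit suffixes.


translate([237, 253, 0]) cube([83, 33, 696]);
translate([481, 253, 0]) cube([83, 33, 696]);
translate([320, 253, 0]) cube([161, 33, 83]);
translate([320, 253, 613]) cube([161, 33, 83]);


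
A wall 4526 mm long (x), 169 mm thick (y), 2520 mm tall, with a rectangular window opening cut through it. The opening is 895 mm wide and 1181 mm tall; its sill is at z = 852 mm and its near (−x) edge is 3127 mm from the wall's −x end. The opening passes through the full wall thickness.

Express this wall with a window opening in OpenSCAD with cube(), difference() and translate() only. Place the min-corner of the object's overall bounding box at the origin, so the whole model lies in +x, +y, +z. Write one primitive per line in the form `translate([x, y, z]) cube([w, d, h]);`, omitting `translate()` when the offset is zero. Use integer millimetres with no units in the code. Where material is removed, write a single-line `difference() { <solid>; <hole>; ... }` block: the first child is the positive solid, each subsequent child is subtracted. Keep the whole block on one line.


difference() { cube([4526, 169, 2520]); translate([3127, 0, 852]) cube([895, 169, 1181]); }


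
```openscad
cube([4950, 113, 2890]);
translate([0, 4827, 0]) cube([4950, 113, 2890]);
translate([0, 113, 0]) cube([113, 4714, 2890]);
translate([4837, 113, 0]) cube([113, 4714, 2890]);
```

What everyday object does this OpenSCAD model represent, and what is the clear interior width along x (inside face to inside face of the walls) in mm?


A house (or room) frame. The interior width is 4724 mm.

Four 2890 mm walls enclosing a rectangle with no floor or roof — a room or house frame. Outside width is 4950 mm and wall thickness is 113 mm, so the interior width is 4950 − 2 × 113 = 4724 mm.


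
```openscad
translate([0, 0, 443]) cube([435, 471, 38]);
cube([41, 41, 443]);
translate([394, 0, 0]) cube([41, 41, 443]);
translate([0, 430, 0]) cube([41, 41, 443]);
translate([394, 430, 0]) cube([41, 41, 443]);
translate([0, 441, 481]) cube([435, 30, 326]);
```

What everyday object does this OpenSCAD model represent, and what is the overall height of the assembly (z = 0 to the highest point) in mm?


A chair. The overall height is 807 mm.

A slab on four corner posts with a tall panel at the back — a chair. The seat slab sits at z = 443 with thickness 38, and the 326 mm backrest starts at the seat top, so the overall height is 443 + 38 + 326 = 807 mm.


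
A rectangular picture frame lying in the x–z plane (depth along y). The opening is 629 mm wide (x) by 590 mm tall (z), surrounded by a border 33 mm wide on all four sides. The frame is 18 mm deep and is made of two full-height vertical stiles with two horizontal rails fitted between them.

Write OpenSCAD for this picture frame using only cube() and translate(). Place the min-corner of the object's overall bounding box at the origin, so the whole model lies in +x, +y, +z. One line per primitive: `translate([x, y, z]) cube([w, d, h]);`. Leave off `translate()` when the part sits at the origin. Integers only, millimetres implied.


cube([33, 18, 656]);
translate([662, 0, 0]) cube([33, 18, 656]);
translate([33, 0, 0]) cube([629, 18, 33]);
translate([33, 0, 623]) cube([629, 18, 33]);
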